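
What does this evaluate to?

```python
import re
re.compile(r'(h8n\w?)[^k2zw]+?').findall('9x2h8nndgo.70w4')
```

['h8nn']

The pattern matches the literal 'h8n', then optionally a word character (captured); then one or more of any character except [k2zw] (lazy).
Scanning left to right: at [3:8] match 'h8nnd', group 1 = 'h8nn'.
Because there's exactly one group, `findall` drops the full match and keeps group 1 from the one hit.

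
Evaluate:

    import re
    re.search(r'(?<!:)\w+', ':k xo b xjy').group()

`(?!…)`/`(?<!…)` only lets a position through if the neighbouring text does NOT match; no characters are consumed.
`re.search` tries every starting position until one works.
The match spans [3:5] → 'xo'.

'xo'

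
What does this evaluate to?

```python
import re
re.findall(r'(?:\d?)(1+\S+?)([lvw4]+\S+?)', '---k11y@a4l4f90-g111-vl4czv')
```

[('1y@a', '4l4f'), ('11-', 'vl4c')]

Lazy quantifiers expand one character at a time until the remainder of the pattern can match.
Multiple groups make `findall` return tuples — one 2-tuple for each match.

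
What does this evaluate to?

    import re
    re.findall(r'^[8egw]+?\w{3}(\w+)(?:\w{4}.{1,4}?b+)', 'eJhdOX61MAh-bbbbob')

This matches anchored at the start of the string; then one or more of one of [8egw] (lazy); then exactly 3 of a word character; then one or more of a word character (captured); then exactly 4 of a word character, then 1 to 4 of any character (lazy), then one or more of the literal 'b' (non-capturing group).
Matches: at [0:16] match 'eJhdOX61MAh-bbbb', group 1 = 'OX6'.
`findall` collects group 1 from the one match (1 total).

['OX6']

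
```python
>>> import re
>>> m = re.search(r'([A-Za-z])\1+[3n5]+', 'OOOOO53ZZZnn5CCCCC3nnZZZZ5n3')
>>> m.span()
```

After group 1 captures some text, `\1` only succeeds where that same text appears again.
`re.search` scans for the first position where the pattern succeeds.
The match spans [0:7] → 'OOOOO53'.
Captured: group 1 = 'O'.

(0, 7)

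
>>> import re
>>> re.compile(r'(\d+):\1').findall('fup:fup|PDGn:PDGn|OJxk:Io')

[]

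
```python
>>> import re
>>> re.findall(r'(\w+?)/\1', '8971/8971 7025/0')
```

`\1` has to match the exact text group 1 already captured.
With a single group, `findall` returns only what that group captured — 1 item.

['8971']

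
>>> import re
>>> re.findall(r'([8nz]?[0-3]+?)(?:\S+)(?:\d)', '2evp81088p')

`findall` collects group 1 from the one match (1 total).

['2']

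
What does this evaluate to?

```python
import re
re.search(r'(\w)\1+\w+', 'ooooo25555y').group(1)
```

The match spans [0:11] → 'ooooo25555y'.
Captured: group 1 = 'o'.

'o'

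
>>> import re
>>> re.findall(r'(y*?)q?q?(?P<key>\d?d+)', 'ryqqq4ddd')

This matches zero or more of a literal 'y' (lazy) (captured); then optionally a literal 'q', then optionally a literal 'q'; then optionally a digit, then one or more of the literal 'd' (captured as 'key').
Matches: at [3:9] match 'qq4ddd', groups = ('', '4ddd').
`findall` packs the 2 group values into a tuple for every match.

[('', '4ddd')]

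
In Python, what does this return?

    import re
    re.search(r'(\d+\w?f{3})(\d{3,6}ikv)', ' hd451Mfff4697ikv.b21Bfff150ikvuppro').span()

(3, 17)

This matches one or more of a digit, then optionally a word character, then exactly 3 of the literal 'f' (captured); then 3 to 6 of a digit, then the literal 'ikv' (captured).
The match spans [3:17] → '451Mfff4697ikv'.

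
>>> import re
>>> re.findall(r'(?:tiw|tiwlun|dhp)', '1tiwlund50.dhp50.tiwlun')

The regex engine tests alternatives in the order written; an earlier branch that matches wins even if a later one would match more.
Matches: at [1:4] → 'tiw'; at [11:14] → 'dhp'; at [17:20] → 'tiw'.
With no groups in the pattern, `findall` gives back each whole match — 3 here.

['tiw', 'dhp', 'tiw']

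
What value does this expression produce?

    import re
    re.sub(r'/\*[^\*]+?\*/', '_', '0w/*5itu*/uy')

`sub` substitutes '_' at each match site.

'0w_uy'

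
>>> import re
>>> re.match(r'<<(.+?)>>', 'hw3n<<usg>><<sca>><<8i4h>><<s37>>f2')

`re.match` only tries the pattern at the start of the string.
Here the string doesn't start with a match, so the call returns None.

None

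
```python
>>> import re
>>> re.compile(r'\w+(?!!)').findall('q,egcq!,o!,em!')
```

The negative lookahead/lookbehind blocks any match where the forbidden context is present.
With no groups in the pattern, `findall` gives back each whole match — 3 here.

['q', 'egc', 'e']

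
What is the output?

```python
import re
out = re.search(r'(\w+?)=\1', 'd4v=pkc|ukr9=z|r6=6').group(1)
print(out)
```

6

The backreference `\1` re-matches whatever the first group consumed, character for character.
`search` walks the string left to right and returns the first match it finds.
The match spans [16:19] → '6=6'.
Captured: group 1 = '6'.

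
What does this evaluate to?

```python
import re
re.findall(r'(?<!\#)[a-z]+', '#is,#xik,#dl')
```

['s', 'ik', 'l']

Because the assertion is negative and zero-width, positions next to the forbidden text are skipped.
Matches: at [2:3] → 's'; at [6:8] → 'ik'; at [11:12] → 'l'.
`findall` yields the raw match text (3 of them) because the pattern has no groups.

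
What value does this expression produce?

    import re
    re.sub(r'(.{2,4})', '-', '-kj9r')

'-r'

This matches 2 to 4 of any character (captured).
Matches: at [0:4] → '-kj9'.
Every occurrence is swapped for '-'.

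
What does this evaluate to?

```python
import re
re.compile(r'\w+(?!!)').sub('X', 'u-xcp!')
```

The negative lookaround is zero-width — it rules out positions where the adjacent text would match, without consuming anything.
Every occurrence is swapped for 'X'.

'X-Xp!'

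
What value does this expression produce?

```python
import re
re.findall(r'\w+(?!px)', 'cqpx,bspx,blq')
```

['cqpx', 'bspx', 'blq']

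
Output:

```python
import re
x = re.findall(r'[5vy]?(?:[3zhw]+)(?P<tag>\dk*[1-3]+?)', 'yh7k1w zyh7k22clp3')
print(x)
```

A `+?`/`*?`/`{m,n}?` starts at its minimum and grows only as far as needed for what follows to match.
With a single group, `findall` returns only what that group captured — 2 items.

['7k1', '7k2']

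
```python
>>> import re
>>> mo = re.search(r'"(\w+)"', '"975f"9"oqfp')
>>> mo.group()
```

The match spans [0:6] → '"975f"'.

'"975f"'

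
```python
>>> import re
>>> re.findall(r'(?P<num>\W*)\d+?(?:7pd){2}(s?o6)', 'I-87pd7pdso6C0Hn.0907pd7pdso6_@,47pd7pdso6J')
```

[('-', 'so6'), ('.', 'so6'), ('@,', 'so6')]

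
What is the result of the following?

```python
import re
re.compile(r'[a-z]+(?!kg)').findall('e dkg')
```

['e', 'dkg']

A negative assertion filters positions out without eating any characters.
With no groups in the pattern, `findall` gives back each whole match — 2 here.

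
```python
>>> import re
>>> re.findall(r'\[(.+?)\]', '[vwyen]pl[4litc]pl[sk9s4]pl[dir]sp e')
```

A `+?`/`*?`/`{m,n}?` starts at its minimum and grows only as far as needed for what follows to match.
With a single group, `findall` returns only what that group captured — 4 items.

['vwyen', '4litc', 'sk9s4', 'dir']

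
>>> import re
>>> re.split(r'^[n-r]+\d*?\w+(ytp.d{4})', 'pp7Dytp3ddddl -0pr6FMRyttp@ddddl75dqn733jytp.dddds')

The pattern matches anchored at the start of the string; then one or more of a character in [n-r], then zero or more of a digit (lazy), then one or more of a word character; then the literal 'ytp', then any character, then exactly 4 of the literal 'd' (captured).
Because the pattern has a capturing group, `split` also inserts each captured text between the pieces.

['', 'ytp3dddd', 'l -0pr6FMRyttp@ddddl75dqn733jytp.dddds']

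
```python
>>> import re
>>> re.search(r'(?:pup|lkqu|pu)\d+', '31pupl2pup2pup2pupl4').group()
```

`re.search` tries every starting position until one works.
The match spans [7:11] → 'pup2'.

'pup2'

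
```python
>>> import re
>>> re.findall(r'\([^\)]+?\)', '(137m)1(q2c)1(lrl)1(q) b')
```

['(137m)', '(q2c)', '(lrl)', '(q)']

No capturing groups, so `findall` returns the 4 full match strings.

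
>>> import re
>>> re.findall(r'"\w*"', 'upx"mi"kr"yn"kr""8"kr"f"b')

['"mi"', '"yn"', '""', '"kr"']

Scanning left to right: at [3:7] → '"mi"'; at [9:13] → '"yn"'; at [15:17] → '""'; at [18:22] → '"kr"'.
`findall` yields the raw match text (4 of them) because the pattern has no groups.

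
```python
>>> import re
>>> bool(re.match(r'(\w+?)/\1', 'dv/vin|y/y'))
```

After group 1 captures some text, `\1` only succeeds where that same text appears again.
With `match`, the pattern is implicitly anchored at the beginning.
Here the string doesn't start with a match, so the call returns None, and `bool(None)` is False.

False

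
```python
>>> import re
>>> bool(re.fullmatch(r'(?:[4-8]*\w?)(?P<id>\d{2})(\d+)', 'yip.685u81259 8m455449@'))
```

False

This matches zero or more of a character in [4-8], then optionally a word character (non-capturing group); then exactly 2 of a digit (captured as 'id'); then one or more of a digit (captured).
`re.fullmatch` is like wrapping the pattern in `^…$` (in single-line mode).
Here there's no way to consume every character, so the call returns None, and `bool(None)` is False.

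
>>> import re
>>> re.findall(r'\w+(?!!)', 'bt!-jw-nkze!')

['b', 'jw', 'nkz']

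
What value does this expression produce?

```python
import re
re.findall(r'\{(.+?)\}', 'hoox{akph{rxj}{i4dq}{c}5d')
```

['akph{rxj', 'i4dq', 'c']

Walking the string: at [4:14] match '{akph{rxj}', group 1 = 'akph{rxj'; at [14:20] match '{i4dq}', group 1 = 'i4dq'; at [20:23] match '{c}', group 1 = 'c'.
`findall` collects group 1 from each match (3 total).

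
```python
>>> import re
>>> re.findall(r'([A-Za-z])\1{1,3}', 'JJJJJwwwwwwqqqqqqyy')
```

['J', 'w', 'w', 'q', 'q', 'y']

After group 1 captures some text, `\1` only succeeds where that same text appears again.
Because there's exactly one group, `findall` drops the full match and keeps group 1 from each hit.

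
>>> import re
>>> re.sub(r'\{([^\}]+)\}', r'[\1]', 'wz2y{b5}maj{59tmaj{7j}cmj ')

`\1` in the replacement pulls in group 1's text for each match.

'wz2y[b5]maj[59tmaj{7j]cmj '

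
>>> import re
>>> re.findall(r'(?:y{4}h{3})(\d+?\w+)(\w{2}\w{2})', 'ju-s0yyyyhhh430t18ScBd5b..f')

[('430t18Sc', 'Bd5b')]

This matches exactly 4 of a literal 'y', then exactly 3 of a literal 'h' (non-capturing group); then one or more of a digit (lazy), then one or more of a word character (captured); then exactly 2 of a word character, then exactly 2 of a word character (captured).
`findall` packs the 2 group values into a tuple for every match.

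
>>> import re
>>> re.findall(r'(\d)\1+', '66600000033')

`\1` has to match the exact text group 1 already captured.
With a single group, `findall` returns only what that group captured — 3 items.

['6', '0', '3']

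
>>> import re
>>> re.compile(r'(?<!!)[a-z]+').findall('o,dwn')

['o', 'dwn']

A negative assertion filters positions out without eating any characters.
Walking the string: at [0:1] → 'o'; at [2:5] → 'dwn'.
`findall` yields the raw match text (2 of them) because the pattern has no groups.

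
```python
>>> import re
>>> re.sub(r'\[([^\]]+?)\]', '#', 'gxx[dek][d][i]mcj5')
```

Matches: at [3:8] → '[dek]'; at [8:11] → '[d]'; at [11:14] → '[i]'.
`sub` substitutes '#' at each match site.

'gxx###mcj5'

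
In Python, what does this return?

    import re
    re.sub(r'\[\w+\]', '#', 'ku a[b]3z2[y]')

'ku a#3z2#'

Every occurrence is swapped for '#'.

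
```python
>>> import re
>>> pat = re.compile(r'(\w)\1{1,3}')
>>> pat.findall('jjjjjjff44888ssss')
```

['j', 'j', 'f', '4', '8', 's']

`\1` has to match the exact text group 1 already captured.
One capturing group, so `findall` returns just the captured substring from each match — 6 in all.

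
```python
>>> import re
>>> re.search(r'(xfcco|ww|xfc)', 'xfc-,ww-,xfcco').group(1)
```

'xfc'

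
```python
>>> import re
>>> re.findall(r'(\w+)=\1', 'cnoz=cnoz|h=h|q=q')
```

`\1` is not a pattern — it's the concrete string captured by group 1, re-applied verbatim.
Walking the string: at [0:9] match 'cnoz=cnoz', group 1 = 'cnoz'; at [10:13] match 'h=h', group 1 = 'h'; at [14:17] match 'q=q', group 1 = 'q'.
One capturing group, so `findall` returns just the captured substring from each match — 3 in all.

['cnoz', 'h', 'q']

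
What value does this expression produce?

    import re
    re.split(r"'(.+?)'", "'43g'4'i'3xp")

Because the quantifier is non-greedy, it stops expanding at the earliest point where the rest of the pattern can succeed.
`re.split` interleaves the captured-group text with the surrounding fragments.

['', '43g', '4', 'i', '3xp']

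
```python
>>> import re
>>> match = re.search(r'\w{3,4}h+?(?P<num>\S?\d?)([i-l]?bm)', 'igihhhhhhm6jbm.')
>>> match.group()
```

'igihhhhhhm6jbm'

Pattern: 3 to 4 of a word character, then one or more of a literal 'h' (lazy); then optionally a non-whitespace character, then optionally a digit (captured as 'num'); then optionally a character in [i-l], then the literal 'bm' (captured).
`re.search` tries every starting position until one works.
The match spans [0:14] → 'igihhhhhhm6jbm'.
Captured: group 1 = 'm6', group 2 = 'jbm'.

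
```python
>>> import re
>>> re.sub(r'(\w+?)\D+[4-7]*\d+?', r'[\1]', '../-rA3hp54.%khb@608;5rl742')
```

'../-[r][h].%[k][8][r]'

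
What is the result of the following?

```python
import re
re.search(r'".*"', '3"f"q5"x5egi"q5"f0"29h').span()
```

(1, 19)

`re.search` tries every starting position until one works.
The match spans [1:19] → '"f"q5"x5egi"q5"f0"'.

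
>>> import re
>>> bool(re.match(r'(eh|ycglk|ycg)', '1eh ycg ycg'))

`re.match` won't scan ahead — the pattern has to work from the very first character.
Here the string doesn't start with a match, so the call returns None, and `bool(None)` is False.

False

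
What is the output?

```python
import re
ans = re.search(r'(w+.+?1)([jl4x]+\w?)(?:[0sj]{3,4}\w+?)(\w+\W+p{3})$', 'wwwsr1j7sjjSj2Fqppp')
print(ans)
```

None

This matches one or more of the literal 'w', then one or more of any character (lazy), then the literal '1' (captured); then one or more of one of [jl4x], then optionally a word character (captured); then 3 to 4 of one of [0sj], then one or more of a word character (lazy) (non-capturing group); then one or more of a word character, then one or more of a non-word character, then exactly 3 of a literal 'p' (captured); then anchored at the end.
Here nothing in the string fits, so the call returns None.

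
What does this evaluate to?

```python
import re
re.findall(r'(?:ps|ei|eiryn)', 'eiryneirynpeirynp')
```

Alternation isn't longest-match — the leftmost alternative that fits at this position is chosen.
`findall` yields the raw match text (3 of them) because the pattern has no groups.

['ei', 'ei', 'ei']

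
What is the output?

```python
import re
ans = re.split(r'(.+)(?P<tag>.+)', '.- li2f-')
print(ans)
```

['', '.- li2f', '-', '']

This matches one or more of any character (captured); then one or more of any character (captured as 'tag').
Matches to split on: at [0:8] → '.- li2f-'.
Because the pattern has a capturing group, `split` also inserts each captured text between the pieces.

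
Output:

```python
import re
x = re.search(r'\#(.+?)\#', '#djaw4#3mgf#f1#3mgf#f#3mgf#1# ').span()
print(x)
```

A non-greedy quantifier consumes as few characters as it can — just enough that the remainder of the pattern still matches from where it stops; whatever follows it matches normally.
The match spans [0:7] → '#djaw4#'.

(0, 7)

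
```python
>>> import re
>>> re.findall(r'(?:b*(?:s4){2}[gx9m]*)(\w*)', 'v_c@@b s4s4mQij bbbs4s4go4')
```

['Qij', 'o4']

The pattern matches zero or more of a literal 'b', then the literal 's4' repeated 2 times, then zero or more of one of [gx9m] (non-capturing group); then zero or more of a word character (captured).
With a single group, `findall` returns only what that group captured — 2 items.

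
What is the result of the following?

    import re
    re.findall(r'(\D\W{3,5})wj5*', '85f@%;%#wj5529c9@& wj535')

['f@%;%#']

Pattern: a non-digit, then 3 to 5 of a non-word character (captured); then the literal 'wj', then zero or more of a literal '5'.
One capturing group, so `findall` returns just the captured substring from the one match — 1 in all.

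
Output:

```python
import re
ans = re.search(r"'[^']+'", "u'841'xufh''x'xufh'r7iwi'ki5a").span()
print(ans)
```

`re.search` tries every starting position until one works.
The match spans [1:6] → "'841'".

(1, 6)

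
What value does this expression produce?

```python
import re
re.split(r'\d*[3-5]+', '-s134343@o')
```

This matches zero or more of a digit; then one or more of a character in [3-5].
Matches to split on: at [2:8] → '134343'.
The string is cut at each match, leaving 2 pieces.

['-s', '@o']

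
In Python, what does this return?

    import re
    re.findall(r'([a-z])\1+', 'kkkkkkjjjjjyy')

`\1` has to match the exact text group 1 already captured.
Matches: at [0:6] match 'kkkkkk', group 1 = 'k'; at [6:11] match 'jjjjj', group 1 = 'j'; at [11:13] match 'yy', group 1 = 'y'.
Because there's exactly one group, `findall` drops the full match and keeps group 1 from each hit.

['k', 'j', 'y']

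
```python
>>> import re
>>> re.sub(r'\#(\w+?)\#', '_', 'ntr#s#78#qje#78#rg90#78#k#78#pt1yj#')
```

'ntr_78_78_78_78_'

Matches: at [3:6] → '#s#'; at [8:13] → '#qje#'; at [15:21] → '#rg90#'; at [23:26] → '#k#'; at [28:35] → '#pt1yj#'.
Each match is replaced by '_'.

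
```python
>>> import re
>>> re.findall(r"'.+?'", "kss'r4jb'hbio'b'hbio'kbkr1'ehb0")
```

The `?` after the quantifier makes it lazy — it takes as little as possible before letting the rest of the pattern try.
Scanning left to right: at [3:9] → "'r4jb'"; at [13:16] → "'b'"; at [20:27] → "'kbkr1'".
`findall` yields the raw match text (3 of them) because the pattern has no groups.

["'r4jb'", "'b'", "'kbkr1'"]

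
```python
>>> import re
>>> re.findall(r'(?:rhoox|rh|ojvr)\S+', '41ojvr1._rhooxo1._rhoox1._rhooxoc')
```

['ojvr1._rhooxo1._rhoox1._rhooxoc']

`findall` yields the raw match text (1 of them) because the pattern has no groups.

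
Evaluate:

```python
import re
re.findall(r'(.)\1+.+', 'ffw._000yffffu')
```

['f']

A backreference is literal: `\1` must see the identical characters the first group matched.
`findall` collects group 1 from the one match (1 total).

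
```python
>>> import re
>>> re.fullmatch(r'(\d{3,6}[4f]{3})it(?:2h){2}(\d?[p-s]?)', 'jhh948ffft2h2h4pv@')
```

The pattern matches 3 to 6 of a digit, then exactly 3 of one of [4f] (captured); then the literal 'it', then the literal '2h' repeated 2 times; then optionally a digit, then optionally a character in [p-s] (captured).
`re.fullmatch` requires the pattern to consume the entire string.
Here there's no way to consume every character, so the call returns None.

None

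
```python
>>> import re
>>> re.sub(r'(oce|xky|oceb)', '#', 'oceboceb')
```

'#b#b'

`|` is ordered: at each position the engine commits to the first alternative that works.
Matches: at [0:3] → 'oce'; at [4:7] → 'oce'.
Every occurrence is swapped for '#'.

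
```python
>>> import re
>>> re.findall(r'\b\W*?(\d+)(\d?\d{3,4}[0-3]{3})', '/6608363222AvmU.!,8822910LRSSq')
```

[('6608', '363222')]

Pattern: a word boundary (`\b`, zero-width); then zero or more of a non-word character (lazy); then one or more of a digit (captured); then optionally a digit, then 3 to 4 of a digit, then exactly 3 of a character in [0-3] (captured).
Multiple groups make `findall` return tuples — one 2-tuple for the one match.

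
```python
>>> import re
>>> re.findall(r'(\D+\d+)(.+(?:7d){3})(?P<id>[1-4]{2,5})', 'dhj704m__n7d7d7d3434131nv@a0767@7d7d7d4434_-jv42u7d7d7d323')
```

This matches one or more of a non-digit, then one or more of a digit (captured); then one or more of any character, then the literal '7d' repeated 3 times (captured); then 2 to 5 of a character in [1-4] (captured as 'id').
Walking the string: at [0:58] match 'dhj704m__n7d7d7d3434131nv@a0767@7d7d7d4434_-jv42u7d7d7d323', groups = ('dhj704', 'm__n7d7d7d3434131nv@a0767@7d7d7d4434_-jv42u7d7d7d', '323').
`findall` packs the 3 group values into a tuple for every match.

[('dhj704', 'm__n7d7d7d3434131nv@a0767@7d7d7d4434_-jv42u7d7d7d', '323')]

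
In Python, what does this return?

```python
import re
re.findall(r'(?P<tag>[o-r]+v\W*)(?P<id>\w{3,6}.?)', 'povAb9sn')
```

[('pov', 'Ab9sn')]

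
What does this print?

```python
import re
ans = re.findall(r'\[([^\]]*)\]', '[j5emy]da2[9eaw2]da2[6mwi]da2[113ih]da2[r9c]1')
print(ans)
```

['j5emy', '9eaw2', '6mwi', '113ih', 'r9c']

`findall` collects group 1 from each match (5 total).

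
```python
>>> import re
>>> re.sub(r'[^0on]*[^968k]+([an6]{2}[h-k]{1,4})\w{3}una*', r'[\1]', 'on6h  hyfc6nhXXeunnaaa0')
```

The pattern matches zero or more of any character except [0on], then one or more of any character except [968k]; then exactly 2 of one of [an6], then 1 to 4 of a character in [h-k] (captured); then exactly 3 of a word character, then the literal 'un', then zero or more of the literal 'a'.
Each match is replaced using the text its own group 1 captured.

'on[6nh]naaa0'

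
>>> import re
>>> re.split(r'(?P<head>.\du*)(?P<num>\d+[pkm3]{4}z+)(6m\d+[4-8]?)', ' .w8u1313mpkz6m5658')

With a capturing group present, the delimiter's captured portion is kept in the result list.

[' .', 'w8u', '1313mpkz', '6m5658', '']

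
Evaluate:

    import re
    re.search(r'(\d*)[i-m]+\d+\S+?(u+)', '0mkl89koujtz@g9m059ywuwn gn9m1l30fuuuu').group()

'0mkl89kou'

Pattern: zero or more of a digit (captured); then one or more of a character in [i-m], then one or more of a digit, then one or more of a non-whitespace character (lazy); then one or more of a literal 'u' (captured).
A non-greedy quantifier consumes as few characters as it can — just enough that the remainder of the pattern still matches from where it stops; whatever follows it matches normally.
Unlike `match`, `search` isn't anchored — it looks for the pattern anywhere in the string.
The match spans [0:9] → '0mkl89kou'.
Captured: group 1 = '0', group 2 = 'u'.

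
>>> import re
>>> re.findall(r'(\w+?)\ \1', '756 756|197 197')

['756', '197']

`\1` is not a pattern — it's the concrete string captured by group 1, re-applied verbatim.
With a single group, `findall` returns only what that group captured — 2 items.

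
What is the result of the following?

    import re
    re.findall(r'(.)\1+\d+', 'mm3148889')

A backreference is literal: `\1` must see the identical characters the first group matched.
Scanning left to right: at [0:9] match 'mm3148889', group 1 = 'm'.
`findall` collects group 1 from the one match (1 total).

['m']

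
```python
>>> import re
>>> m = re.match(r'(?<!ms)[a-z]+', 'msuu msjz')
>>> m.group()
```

'msuu'

`re.match` won't scan ahead — the pattern has to work from the very first character.
The match spans [0:4] → 'msuu'.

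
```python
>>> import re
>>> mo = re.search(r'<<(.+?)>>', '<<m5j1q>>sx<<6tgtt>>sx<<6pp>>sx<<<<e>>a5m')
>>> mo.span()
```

(0, 9)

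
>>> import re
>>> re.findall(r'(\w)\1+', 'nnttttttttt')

['n', 't']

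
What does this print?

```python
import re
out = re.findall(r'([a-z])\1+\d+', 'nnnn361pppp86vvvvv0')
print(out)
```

['n', 'p', 'v']

`\1` has to match the exact text group 1 already captured.
Matches: at [0:7] match 'nnnn361', group 1 = 'n'; at [7:13] match 'pppp86', group 1 = 'p'; at [13:19] match 'vvvvv0', group 1 = 'v'.
With a single group, `findall` returns only what that group captured — 3 items.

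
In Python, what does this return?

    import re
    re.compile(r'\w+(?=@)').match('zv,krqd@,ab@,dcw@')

None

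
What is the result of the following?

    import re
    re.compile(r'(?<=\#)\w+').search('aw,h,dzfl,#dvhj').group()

Because the assertion is zero-width, the text it checks is not consumed and won't appear in the result.
Unlike `match`, `search` isn't anchored — it looks for the pattern anywhere in the string.
The match spans [11:15] → 'dvhj'.

'dvhj'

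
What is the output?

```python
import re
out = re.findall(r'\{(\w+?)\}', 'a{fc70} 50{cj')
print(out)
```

['fc70']

Walking the string: at [1:7] match '{fc70}', group 1 = 'fc70'.
With a single group, `findall` returns only what that group captured — 1 item.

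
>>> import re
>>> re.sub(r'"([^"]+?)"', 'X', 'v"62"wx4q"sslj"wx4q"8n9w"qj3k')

Matches: at [1:5] → '"62"'; at [9:15] → '"sslj"'; at [19:25] → '"8n9w"'.
Each match is replaced by 'X'.

'vXwx4qXwx4qXqj3k'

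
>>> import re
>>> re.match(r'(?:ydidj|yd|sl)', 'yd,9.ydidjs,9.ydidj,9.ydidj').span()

(0, 2)

`re.match` won't scan ahead — the pattern has to work from the very first character.
The match spans [0:2] → 'yd'.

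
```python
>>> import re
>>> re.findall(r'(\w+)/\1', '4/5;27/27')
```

['27']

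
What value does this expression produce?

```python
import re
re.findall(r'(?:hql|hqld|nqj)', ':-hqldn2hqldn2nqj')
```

`|` is ordered: at each position the engine commits to the first alternative that works.
`findall` yields the raw match text (3 of them) because the pattern has no groups.

['hql', 'hql', 'nqj']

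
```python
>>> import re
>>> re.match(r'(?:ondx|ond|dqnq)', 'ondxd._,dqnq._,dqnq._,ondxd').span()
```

The regex engine tests alternatives in the order written; an earlier branch that matches wins even if a later one would match more.
With `match`, the pattern is implicitly anchored at the beginning.
The match spans [0:4] → 'ondx'.

(0, 4)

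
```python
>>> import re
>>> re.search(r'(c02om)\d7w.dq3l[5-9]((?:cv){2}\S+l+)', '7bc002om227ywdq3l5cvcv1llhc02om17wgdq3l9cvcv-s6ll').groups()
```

('c02om', 'cvcv-s6ll')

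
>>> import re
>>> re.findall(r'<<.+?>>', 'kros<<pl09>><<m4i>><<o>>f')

Because the quantifier is non-greedy, it stops expanding at the earliest point where the rest of the pattern can succeed.
Matches: at [4:12] → '<<pl09>>'; at [12:19] → '<<m4i>>'; at [19:24] → '<<o>>'.
With no groups in the pattern, `findall` gives back each whole match — 3 here.

['<<pl09>>', '<<m4i>>', '<<o>>']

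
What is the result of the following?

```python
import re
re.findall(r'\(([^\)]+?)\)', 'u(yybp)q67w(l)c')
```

Matches: at [1:7] match '(yybp)', group 1 = 'yybp'; at [11:14] match '(l)', group 1 = 'l'.
Because there's exactly one group, `findall` drops the full match and keeps group 1 from each hit.

['yybp', 'l']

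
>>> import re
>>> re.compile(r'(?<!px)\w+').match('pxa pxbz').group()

The negative lookahead/lookbehind blocks any match where the forbidden context is present.
`re.match` only tries the pattern at the start of the string.
The match spans [0:3] → 'pxa'.

'pxa'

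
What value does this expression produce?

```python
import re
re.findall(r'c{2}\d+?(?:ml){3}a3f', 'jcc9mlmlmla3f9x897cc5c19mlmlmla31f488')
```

This matches exactly 2 of a literal 'c', then one or more of a digit (lazy); then the literal 'ml' repeated 3 times, then the literal 'a3f'.
Matches: at [1:13] → 'cc9mlmlmla3f'.
`findall` yields the raw match text (1 of them) because the pattern has no groups.

['cc9mlmlmla3f']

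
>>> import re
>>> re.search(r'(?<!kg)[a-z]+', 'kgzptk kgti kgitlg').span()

(0, 6)

A negative assertion filters positions out without eating any characters.
The match spans [0:6] → 'kgzptk'.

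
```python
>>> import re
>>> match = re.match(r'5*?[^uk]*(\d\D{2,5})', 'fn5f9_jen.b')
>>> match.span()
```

The pattern matches zero or more of the literal '5' (lazy), then zero or more of any character except [uk]; then a digit, then 2 to 5 of a non-digit (captured).
`match` is anchored at position 0; if the pattern doesn't fit there, it returns None.
The match spans [0:10] → 'fn5f9_jen.'.
Captured: group 1 = '9_jen.'.

(0, 10)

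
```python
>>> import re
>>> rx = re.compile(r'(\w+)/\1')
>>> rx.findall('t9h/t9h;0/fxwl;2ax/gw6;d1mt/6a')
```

The backreference `\1` re-matches whatever the first group consumed, character for character.
One capturing group, so `findall` returns just the captured substring from the one match — 1 in all.

['t9h']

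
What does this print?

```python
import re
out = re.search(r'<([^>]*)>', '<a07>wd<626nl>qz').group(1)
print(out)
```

The match spans [0:5] → '<a07>'.
Captured: group 1 = 'a07'.

a07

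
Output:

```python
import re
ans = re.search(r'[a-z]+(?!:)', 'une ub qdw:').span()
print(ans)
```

(0, 3)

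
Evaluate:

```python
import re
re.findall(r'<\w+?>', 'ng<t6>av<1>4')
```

['<t6>', '<1>']

`findall` yields the raw match text (2 of them) because the pattern has no groups.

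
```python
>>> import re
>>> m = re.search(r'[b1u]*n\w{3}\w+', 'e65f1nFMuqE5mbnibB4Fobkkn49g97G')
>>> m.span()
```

Pattern: zero or more of one of [b1u], then the literal 'n', then exactly 3 of a word character; then one or more of a word character.
`re.search` scans for the first position where the pattern succeeds.
The match spans [4:31] → '1nFMuqE5mbnibB4Fobkkn49g97G'.

(4, 31)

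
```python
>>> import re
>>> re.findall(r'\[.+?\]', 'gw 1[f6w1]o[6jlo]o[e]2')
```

With the lazy modifier that quantifier settles for the fewest repetitions that let the rest of the pattern succeed (the atoms after it are unaffected and can still be greedy).
No capturing groups, so `findall` returns the 3 full match strings.

['[f6w1]', '[6jlo]', '[e]']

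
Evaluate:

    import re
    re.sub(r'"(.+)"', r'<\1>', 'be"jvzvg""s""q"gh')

Matches: at [2:15] → '"jvzvg""s""q"'.
Each match is replaced using the text its own group 1 captured.

'be<jvzvg""s""q>gh'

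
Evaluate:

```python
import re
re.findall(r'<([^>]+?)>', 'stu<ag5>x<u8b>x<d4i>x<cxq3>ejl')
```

['ag5', 'u8b', 'd4i', 'cxq3']

Matches: at [3:8] match '<ag5>', group 1 = 'ag5'; at [9:14] match '<u8b>', group 1 = 'u8b'; at [15:20] match '<d4i>', group 1 = 'd4i'; at [21:27] match '<cxq3>', group 1 = 'cxq3'.
`findall` collects group 1 from each match (4 total).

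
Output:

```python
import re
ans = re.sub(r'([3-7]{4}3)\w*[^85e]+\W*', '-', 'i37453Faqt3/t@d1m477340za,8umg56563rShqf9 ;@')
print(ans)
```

i-8umg-

This matches exactly 4 of a character in [3-7], then the literal '3' (captured); then zero or more of a word character, then one or more of any character except [85e], then zero or more of a non-word character.
Matches: at [1:26] → '37453Faqt3/t@d1m477340za,'; at [30:44] → '56563rShqf9 ;@'.
Every occurrence is swapped for '-'.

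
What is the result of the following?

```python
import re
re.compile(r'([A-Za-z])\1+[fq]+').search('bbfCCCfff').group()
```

'bbf'

After group 1 captures some text, `\1` only succeeds where that same text appears again.
`search` walks the string left to right and returns the first match it finds.
The match spans [0:3] → 'bbf'.
Captured: group 1 = 'b'.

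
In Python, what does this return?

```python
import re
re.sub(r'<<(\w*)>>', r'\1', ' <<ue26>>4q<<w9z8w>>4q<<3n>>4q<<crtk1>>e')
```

' ue264qw9z8w4q3n4qcrtk1e'

Matches: at [1:9] → '<<ue26>>'; at [11:20] → '<<w9z8w>>'; at [22:28] → '<<3n>>'; at [30:39] → '<<crtk1>>'.
`\1` in the replacement pulls in group 1's text for each match.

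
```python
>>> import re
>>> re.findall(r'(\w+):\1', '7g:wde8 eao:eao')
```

['eao']

The backreference `\1` re-matches whatever the first group consumed, character for character.
With a single group, `findall` returns only what that group captured — 1 item.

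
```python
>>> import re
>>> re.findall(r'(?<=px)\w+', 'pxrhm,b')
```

['rhm']

The positive lookaround only admits positions where the adjacent text matches; those characters stay outside the span.
Matches: at [2:5] → 'rhm'.
No capturing groups, so `findall` returns the 1 full match string.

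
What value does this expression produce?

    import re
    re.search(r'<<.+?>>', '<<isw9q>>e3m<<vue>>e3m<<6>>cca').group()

With the lazy modifier that quantifier settles for the fewest repetitions that let the rest of the pattern succeed (the atoms after it are unaffected and can still be greedy).
The match spans [0:9] → '<<isw9q>>'.

'<<isw9q>>'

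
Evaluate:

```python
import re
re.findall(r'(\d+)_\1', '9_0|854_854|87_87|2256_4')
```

A backreference is literal: `\1` must see the identical characters the first group matched.
Scanning left to right: at [4:11] match '854_854', group 1 = '854'; at [12:17] match '87_87', group 1 = '87'.
Because there's exactly one group, `findall` drops the full match and keeps group 1 from each hit.

['854', '87']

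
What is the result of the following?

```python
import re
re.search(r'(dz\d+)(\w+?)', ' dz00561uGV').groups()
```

('dz00561', 'u')

Pattern: the literal 'dz', then one or more of a digit (captured); then one or more of a word character (lazy) (captured).
`re.search` scans for the first position where the pattern succeeds.
The match spans [1:9] → 'dz00561u'.
Captured: group 1 = 'dz00561', group 2 = 'u'.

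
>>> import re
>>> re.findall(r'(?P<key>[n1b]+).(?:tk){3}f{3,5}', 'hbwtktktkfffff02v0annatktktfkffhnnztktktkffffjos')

One capturing group, so `findall` returns just the captured substring from each match — 2 in all.

['b', 'nn']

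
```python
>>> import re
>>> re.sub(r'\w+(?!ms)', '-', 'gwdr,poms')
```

'-,-'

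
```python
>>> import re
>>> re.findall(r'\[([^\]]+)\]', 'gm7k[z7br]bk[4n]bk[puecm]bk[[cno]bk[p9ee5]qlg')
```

['z7br', '4n', 'puecm', '[cno', 'p9ee5']

Matches: at [4:10] match '[z7br]', group 1 = 'z7br'; at [12:16] match '[4n]', group 1 = '4n'; at [18:25] match '[puecm]', group 1 = 'puecm'; at [27:33] match '[[cno]', group 1 = '[cno'; at [35:42] match '[p9ee5]', group 1 = 'p9ee5'.
Because there's exactly one group, `findall` drops the full match and keeps group 1 from each hit.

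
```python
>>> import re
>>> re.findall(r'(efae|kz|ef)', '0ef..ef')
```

['ef', 'ef']

`findall` collects group 1 from each match (2 total).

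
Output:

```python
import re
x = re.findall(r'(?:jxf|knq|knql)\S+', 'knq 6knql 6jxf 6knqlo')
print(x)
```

Matches: at [5:9] → 'knql'; at [16:21] → 'knqlo'.
No capturing groups, so `findall` returns the 2 full match strings.

['knql', 'knqlo']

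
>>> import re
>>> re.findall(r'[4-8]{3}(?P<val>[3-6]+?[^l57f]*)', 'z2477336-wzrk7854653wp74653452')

Pattern: exactly 3 of a character in [4-8]; then one or more of a character in [3-6] (lazy), then zero or more of any character except [l57f] (captured as 'val').
Lazy quantifiers expand one character at a time until the remainder of the pattern can match.
Scanning left to right: at [2:13] match '477336-wzrk', group 1 = '336-wzrk'; at [13:18] match '78546', group 1 = '46'; at [22:28] match '746534', group 1 = '534'.
`findall` collects group 1 from each match (3 total).

['336-wzrk', '46', '534']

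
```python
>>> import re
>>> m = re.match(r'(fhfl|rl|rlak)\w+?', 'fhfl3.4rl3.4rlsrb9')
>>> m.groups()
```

`re.match` won't scan ahead — the pattern has to work from the very first character.
The match spans [0:5] → 'fhfl3'.
Captured: group 1 = 'fhfl'.

('fhfl',)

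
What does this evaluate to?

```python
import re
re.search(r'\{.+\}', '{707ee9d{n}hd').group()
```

'{707ee9d{n}'

`re.search` scans for the first position where the pattern succeeds.
The match spans [0:11] → '{707ee9d{n}'.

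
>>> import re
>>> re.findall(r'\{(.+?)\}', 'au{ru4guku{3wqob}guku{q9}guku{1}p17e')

['ru4guku{3wqob', 'q9', '1']

A non-greedy quantifier consumes as few characters as it can — just enough that the remainder of the pattern still matches from where it stops; whatever follows it matches normally.
With a single group, `findall` returns only what that group captured — 3 items.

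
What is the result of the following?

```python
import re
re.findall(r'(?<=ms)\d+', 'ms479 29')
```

['479']

The lookaround is zero-width — it requires the adjacent text to match without consuming it, so the asserted text isn't part of the match.
Since nothing is captured, `findall` lists the 1 matched substring directly.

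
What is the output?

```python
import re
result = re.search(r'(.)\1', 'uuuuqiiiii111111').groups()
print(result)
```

('u',)

The match spans [0:2] → 'uu'.
Captured: group 1 = 'u'.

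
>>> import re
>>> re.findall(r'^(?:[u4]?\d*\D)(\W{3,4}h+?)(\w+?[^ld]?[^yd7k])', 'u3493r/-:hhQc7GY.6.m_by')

`findall` packs the 2 group values into a tuple for every match.

[('/-:h', 'hQc')]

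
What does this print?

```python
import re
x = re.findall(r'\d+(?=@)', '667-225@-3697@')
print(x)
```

Because the assertion is zero-width, the text it checks is not consumed and won't appear in the result.
Matches: at [4:7] → '225'; at [9:13] → '3697'.
With no groups in the pattern, `findall` gives back each whole match — 2 here.

['225', '3697']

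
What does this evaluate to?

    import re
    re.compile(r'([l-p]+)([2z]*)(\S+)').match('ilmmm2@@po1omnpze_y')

None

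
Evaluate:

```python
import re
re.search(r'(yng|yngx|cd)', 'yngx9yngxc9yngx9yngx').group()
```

'yng'

Branches in `(...|...)` are attempted left-to-right; the first branch that allows the whole pattern to succeed is taken.
The match spans [0:3] → 'yng'.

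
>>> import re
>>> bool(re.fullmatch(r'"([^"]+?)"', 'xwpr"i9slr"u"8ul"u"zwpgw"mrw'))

False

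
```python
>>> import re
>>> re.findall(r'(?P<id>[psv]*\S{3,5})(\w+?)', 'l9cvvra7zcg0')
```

[('l9cvv', 'r'), ('a7zcg', '0')]

Pattern: zero or more of one of [psv], then 3 to 5 of a non-whitespace character (captured as 'id'); then one or more of a word character (lazy) (captured).
The `?` after the quantifier makes it lazy — it takes as little as possible before letting the rest of the pattern try.
Walking the string: at [0:6] match 'l9cvvr', groups = ('l9cvv', 'r'); at [6:12] match 'a7zcg0', groups = ('a7zcg', '0').
2 groups means each result is a tuple of 2 captured strings — 2 here.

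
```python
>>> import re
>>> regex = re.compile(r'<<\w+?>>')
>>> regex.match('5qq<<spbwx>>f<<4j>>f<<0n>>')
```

None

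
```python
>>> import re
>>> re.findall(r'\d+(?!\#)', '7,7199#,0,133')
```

A negative assertion filters positions out without eating any characters.
Walking the string: at [0:1] → '7'; at [2:5] → '719'; at [8:9] → '0'; at [10:13] → '133'.
With no groups in the pattern, `findall` gives back each whole match — 4 here.

['7', '719', '0', '133']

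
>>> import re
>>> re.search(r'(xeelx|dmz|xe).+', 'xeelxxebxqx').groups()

`|` is ordered: at each position the engine commits to the first alternative that works.
`re.search` scans for the first position where the pattern succeeds.
The match spans [0:11] → 'xeelxxebxqx'.
Captured: group 1 = 'xeelx'.

('xeelx',)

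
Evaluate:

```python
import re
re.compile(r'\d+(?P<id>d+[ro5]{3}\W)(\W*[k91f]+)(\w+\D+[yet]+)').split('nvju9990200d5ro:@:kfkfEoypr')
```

['nvju', 'd5ro:', '@:kfkf', 'Eoy', 'pr']

Pattern: one or more of a digit; then one or more of the literal 'd', then exactly 3 of one of [ro5], then a non-word character (captured as 'id'); then zero or more of a non-word character, then one or more of one of [k91f] (captured); then one or more of a word character, then one or more of a non-digit, then one or more of one of [yet] (captured).
With a capturing group present, the delimiter's captured portion is kept in the result list.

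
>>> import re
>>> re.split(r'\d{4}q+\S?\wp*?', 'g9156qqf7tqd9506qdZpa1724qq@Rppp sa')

['g', 'tqd', 'pa', 'ppp sa']

Pattern: exactly 4 of a digit, then one or more of a literal 'q'; then optionally a non-whitespace character; then a word character, then zero or more of a literal 'p' (lazy).
Matches to split on: at [1:9] → '9156qqf7'; at [12:19] → '9506qdZ'; at [21:29] → '1724qq@R'.
Each match becomes a cut point; 4 segments remain.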